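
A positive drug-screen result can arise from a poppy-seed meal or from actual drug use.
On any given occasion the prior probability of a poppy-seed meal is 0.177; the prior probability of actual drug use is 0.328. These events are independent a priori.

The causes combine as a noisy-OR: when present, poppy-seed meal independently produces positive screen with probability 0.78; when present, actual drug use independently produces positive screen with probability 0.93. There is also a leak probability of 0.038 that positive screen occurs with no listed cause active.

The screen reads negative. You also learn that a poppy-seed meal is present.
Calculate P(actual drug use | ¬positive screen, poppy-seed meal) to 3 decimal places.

P(actual drug use | ¬positive screen, poppy-seed meal) ≈ 0.033

Under noisy-OR, P(positive screen | causes) = 1 − (1−0.038)·∏(1−qᵢ) over the active causes.
For the numerator, keep only actual drug use=true terms: 0.014815·0.328 = 0.004859
The normalizing constant is 0.21164·0.672 + 0.014815·0.328 = 0.147081
Posterior = 0.004859 / 0.147081 ≈ 0.033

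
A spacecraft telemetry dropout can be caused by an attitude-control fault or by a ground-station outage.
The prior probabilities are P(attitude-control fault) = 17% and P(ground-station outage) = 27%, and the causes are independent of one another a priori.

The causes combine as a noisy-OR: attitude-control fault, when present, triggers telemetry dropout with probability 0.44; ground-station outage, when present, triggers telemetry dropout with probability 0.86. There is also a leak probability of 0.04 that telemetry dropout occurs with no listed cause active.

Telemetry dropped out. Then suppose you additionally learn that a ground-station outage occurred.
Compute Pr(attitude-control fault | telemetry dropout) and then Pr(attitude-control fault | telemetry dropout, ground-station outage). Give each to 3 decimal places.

Under noisy-OR, P(telemetry dropout | causes) = 1 − (1−0.04)·∏(1−qᵢ) over the active causes.
Numerator (weight on configurations with attitude-control fault): 0.057384 + 0.042445 = 0.099829
Denominator P(telemetry dropout): 0.04×0.83×0.73 + 0.8656×0.83×0.27 + 0.4624×0.17×0.73 + 0.924736×0.17×0.27 = 0.318046
P(attitude-control fault | telemetry dropout) = 0.099829/0.318046 ≈ 0.314

With the extra evidence:
Numerator (weight on configurations with attitude-control fault): 0.924736·0.17 = 0.157205
The normalizing constant is 0.8656·0.83 + 0.924736·0.17 = 0.875653
Posterior = 0.157205 / 0.875653 ≈ 0.180
This is intercausal reasoning (explaining away): once ground-station outage accounts for the telemetry dropout, attitude-control fault becomes less likely.

Pr(attitude-control fault | telemetry dropout) ≈ 0.314; Pr(attitude-control fault | telemetry dropout, ground-station outage) ≈ 0.180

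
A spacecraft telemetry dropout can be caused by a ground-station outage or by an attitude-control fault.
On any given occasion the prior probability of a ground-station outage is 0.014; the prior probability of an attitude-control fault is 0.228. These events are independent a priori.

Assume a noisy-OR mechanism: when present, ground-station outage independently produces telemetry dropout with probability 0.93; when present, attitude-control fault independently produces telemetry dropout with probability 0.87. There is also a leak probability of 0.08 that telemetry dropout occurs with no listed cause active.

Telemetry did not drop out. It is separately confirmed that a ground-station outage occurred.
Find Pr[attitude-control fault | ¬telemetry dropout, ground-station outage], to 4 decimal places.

Pr[attitude-control fault | ¬telemetry dropout, ground-station outage] ≈ 0.0370

Under noisy-OR, P(telemetry dropout | causes) = 1 − (1−0.08)·∏(1−qᵢ) over the active causes.
Numerator (weight on configurations with attitude-control fault): 0.008372·0.228 = 0.001909
Denominator P(¬telemetry dropout | ground-station outage): 0.0644·0.772 + 0.008372·0.228 = 0.051626
P(attitude-control fault | ¬telemetry dropout, ground-station outage) = 0.001909/0.051626 ≈ 0.0370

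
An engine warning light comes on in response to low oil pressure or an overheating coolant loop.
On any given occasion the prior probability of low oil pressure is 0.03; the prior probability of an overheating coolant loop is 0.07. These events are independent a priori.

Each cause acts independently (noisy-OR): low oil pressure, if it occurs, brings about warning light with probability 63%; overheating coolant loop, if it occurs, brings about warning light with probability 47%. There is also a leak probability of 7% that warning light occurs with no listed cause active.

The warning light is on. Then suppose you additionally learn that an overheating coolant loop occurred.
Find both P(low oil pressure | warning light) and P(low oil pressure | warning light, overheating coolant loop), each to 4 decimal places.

P(low oil pressure | warning light) ≈ 0.1702; P(low oil pressure | warning light, overheating coolant loop) ≈ 0.0475

Under noisy-OR, P(warning light | causes) = 1 − (1−0.07)·∏(1−qᵢ) over the active causes.
Numerator (weight on configurations with low oil pressure): 0.018300 + 0.001717 = 0.020017
Normalizer over all consistent configurations: 0.07·0.97·0.93 + 0.5071·0.97·0.07 + 0.6559·0.03·0.93 + 0.817627·0.03·0.07 = 0.117596
P(low oil pressure | warning light) = 0.020017/0.117596 ≈ 0.1702

With the extra evidence:
P(warning light | overheating coolant loop) = 0.5071*0.97 + 0.817627*0.03 = 0.491887 + 0.024529 = 0.516416
Of this, 0.024529 comes from 0.817627*0.03 (the low oil pressure=true cases).
Hence the posterior is 0.024529/0.516416 ≈ 0.0475.
Conditioning on overheating coolant loop lowers the posterior on low oil pressure: the classic explaining-away effect in a common-effect structure.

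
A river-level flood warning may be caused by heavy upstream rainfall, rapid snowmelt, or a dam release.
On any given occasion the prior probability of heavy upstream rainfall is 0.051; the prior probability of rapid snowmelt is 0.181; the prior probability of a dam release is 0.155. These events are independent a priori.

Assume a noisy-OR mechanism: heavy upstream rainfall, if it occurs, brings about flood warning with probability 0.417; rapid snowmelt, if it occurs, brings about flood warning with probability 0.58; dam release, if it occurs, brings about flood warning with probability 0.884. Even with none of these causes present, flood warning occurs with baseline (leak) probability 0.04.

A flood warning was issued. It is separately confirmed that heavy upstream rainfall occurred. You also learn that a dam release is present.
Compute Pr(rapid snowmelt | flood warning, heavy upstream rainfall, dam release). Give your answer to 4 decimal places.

Pr(rapid snowmelt | flood warning, heavy upstream rainfall, dam release) ≈ 0.1869

Under noisy-OR, P(flood warning | causes) = 1 − (1−0.04)·∏(1−qᵢ) over the active causes.
P(flood warning | heavy upstream rainfall, dam release) = 0.935077*0.819 + 0.972732*0.181 = 0.765828 + 0.176064 = 0.941892
Restricting to configurations with rapid snowmelt present: 0.972732*0.181 = 0.176064.
So P(rapid snowmelt | flood warning, heavy upstream rainfall, dam release) = 0.176064/0.941892 ≈ 0.1869.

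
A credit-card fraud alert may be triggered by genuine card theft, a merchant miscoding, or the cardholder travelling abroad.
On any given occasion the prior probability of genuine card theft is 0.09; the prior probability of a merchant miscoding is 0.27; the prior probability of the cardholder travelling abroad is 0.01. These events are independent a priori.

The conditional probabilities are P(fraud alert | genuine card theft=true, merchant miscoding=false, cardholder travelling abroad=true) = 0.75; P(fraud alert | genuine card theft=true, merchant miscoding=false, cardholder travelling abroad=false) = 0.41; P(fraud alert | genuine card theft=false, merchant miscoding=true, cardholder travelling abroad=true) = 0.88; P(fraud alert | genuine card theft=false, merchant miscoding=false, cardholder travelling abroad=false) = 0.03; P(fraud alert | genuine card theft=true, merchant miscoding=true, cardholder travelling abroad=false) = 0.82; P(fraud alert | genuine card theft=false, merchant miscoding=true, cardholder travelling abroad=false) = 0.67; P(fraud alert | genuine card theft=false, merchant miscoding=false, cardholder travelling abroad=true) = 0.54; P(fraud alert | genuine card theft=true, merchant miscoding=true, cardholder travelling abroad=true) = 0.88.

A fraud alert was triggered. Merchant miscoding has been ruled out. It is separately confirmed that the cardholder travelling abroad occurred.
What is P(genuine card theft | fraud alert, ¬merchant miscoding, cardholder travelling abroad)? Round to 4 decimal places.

By total probability over both values of genuine card theft:
  P(fraud alert | ¬merchant miscoding, cardholder travelling abroad) = 0.54·0.91 + 0.75·0.09
        = 0.491400 + 0.067500 = 0.558900
Configurations with genuine card theft contribute 0.067500, so
  P(genuine card theft | fraud alert, ¬merchant miscoding, cardholder travelling abroad) = 0.067500 / 0.558900 ≈ 0.1208

P(genuine card theft | fraud alert, ¬merchant miscoding, cardholder travelling abroad) ≈ 0.1208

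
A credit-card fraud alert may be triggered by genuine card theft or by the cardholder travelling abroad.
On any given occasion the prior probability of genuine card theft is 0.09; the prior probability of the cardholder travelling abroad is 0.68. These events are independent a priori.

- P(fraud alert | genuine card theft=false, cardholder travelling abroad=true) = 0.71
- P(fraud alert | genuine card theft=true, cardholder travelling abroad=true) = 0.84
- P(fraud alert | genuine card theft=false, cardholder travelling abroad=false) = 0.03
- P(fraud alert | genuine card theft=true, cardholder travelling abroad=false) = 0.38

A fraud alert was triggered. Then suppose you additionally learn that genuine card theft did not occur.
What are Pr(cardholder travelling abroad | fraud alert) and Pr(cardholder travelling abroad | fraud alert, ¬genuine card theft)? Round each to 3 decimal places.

Pr(cardholder travelling abroad | fraud alert) ≈ 0.961; Pr(cardholder travelling abroad | fraud alert, ¬genuine card theft) ≈ 0.981

Numerator (weight on configurations with cardholder travelling abroad): 0.439348 + 0.051408 = 0.490756
Denominator P(fraud alert): 0.03×0.91×0.32 + 0.71×0.91×0.68 + 0.38×0.09×0.32 + 0.84×0.09×0.68 = 0.510436
Posterior = 0.490756 / 0.510436 ≈ 0.961

With the extra evidence:
Sum P(fraud alert|·) weighted by the priors over both values of cardholder travelling abroad:
  P(fraud alert | ¬genuine card theft) = 0.03*0.32 + 0.71*0.68
        = 0.009600 + 0.482800 = 0.492400
Configurations with cardholder travelling abroad contribute 0.482800, so
  P(cardholder travelling abroad | fraud alert, ¬genuine card theft) = 0.482800 / 0.492400 ≈ 0.981
With genuine card theft excluded, cardholder travelling abroad must carry more of the explanatory weight for the fraud alert.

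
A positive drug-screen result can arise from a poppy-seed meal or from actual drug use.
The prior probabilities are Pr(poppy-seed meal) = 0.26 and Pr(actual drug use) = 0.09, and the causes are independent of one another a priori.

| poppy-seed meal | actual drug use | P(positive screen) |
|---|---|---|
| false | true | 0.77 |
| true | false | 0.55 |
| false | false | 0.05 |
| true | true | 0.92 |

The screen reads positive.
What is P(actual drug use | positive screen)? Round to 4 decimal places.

P(actual drug use | positive screen) ≈ 0.3077

Sum P(positive screen|·) weighted by the priors over the 4 (poppy-seed meal, actual drug use) configurations:
  P(positive screen) = 0.05×0.74×0.91 + 0.77×0.74×0.09 + 0.55×0.26×0.91 + 0.92×0.26×0.09
        = 0.033670 + 0.051282 + 0.130130 + 0.021528 = 0.236610
Configurations with actual drug use contribute 0.072810, so
  P(actual drug use | positive screen) = 0.072810 / 0.236610 ≈ 0.3077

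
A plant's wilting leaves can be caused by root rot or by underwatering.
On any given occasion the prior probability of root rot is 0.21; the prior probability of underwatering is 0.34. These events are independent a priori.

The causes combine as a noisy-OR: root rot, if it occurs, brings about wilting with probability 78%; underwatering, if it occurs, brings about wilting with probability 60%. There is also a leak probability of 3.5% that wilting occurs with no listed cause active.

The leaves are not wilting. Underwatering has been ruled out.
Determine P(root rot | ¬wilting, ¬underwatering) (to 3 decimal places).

Under noisy-OR, P(wilting | causes) = 1 − (1−0.035)·∏(1−qᵢ) over the active causes.
P(¬wilting | ¬underwatering) = 0.965·0.79 + 0.2123·0.21 = 0.762350 + 0.044583 = 0.806933
Of this, 0.044583 comes from 0.2123·0.21 (the root rot=true cases).
So P(root rot | ¬wilting, ¬underwatering) = 0.044583/0.806933 ≈ 0.055.

P(root rot | ¬wilting, ¬underwatering) ≈ 0.055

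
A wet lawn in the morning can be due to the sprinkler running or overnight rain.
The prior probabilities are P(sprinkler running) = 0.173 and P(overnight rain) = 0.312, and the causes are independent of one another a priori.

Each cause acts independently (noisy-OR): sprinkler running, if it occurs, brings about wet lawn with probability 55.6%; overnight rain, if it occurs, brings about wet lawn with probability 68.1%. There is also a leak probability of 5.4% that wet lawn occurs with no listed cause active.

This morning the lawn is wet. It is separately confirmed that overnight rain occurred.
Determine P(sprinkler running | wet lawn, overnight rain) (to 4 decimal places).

P(sprinkler running | wet lawn, overnight rain) ≈ 0.2060

Under noisy-OR, P(wet lawn | causes) = 1 − (1−0.054)·∏(1−qᵢ) over the active causes.
P(wet lawn | overnight rain) = 0.698226·0.827 + 0.866012·0.173 = 0.577433 + 0.149820 = 0.727253
Restricting to configurations with sprinkler running present: 0.866012·0.173 = 0.149820.
P(sprinkler running | wet lawn, overnight rain) = 0.149820 / 0.727253 ≈ 0.2060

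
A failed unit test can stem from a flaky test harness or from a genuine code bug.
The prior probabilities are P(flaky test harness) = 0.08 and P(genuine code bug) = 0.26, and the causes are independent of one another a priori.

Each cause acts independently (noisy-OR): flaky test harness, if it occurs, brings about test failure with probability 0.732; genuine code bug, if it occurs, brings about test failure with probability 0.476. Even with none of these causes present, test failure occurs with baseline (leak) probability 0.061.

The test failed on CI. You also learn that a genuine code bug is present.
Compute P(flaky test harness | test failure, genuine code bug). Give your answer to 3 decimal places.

Under noisy-OR, P(test failure | causes) = 1 − (1−0.061)·∏(1−qᵢ) over the active causes.
Enumerate both values of flaky test harness and weight by the priors:
  P(test failure | genuine code bug) = 0.507964×0.92 + 0.868134×0.08
        = 0.467327 + 0.069451 = 0.536778
Configurations with flaky test harness contribute 0.069451, so
  P(flaky test harness | test failure, genuine code bug) = 0.069451 / 0.536778 ≈ 0.129

P(flaky test harness | test failure, genuine code bug) ≈ 0.129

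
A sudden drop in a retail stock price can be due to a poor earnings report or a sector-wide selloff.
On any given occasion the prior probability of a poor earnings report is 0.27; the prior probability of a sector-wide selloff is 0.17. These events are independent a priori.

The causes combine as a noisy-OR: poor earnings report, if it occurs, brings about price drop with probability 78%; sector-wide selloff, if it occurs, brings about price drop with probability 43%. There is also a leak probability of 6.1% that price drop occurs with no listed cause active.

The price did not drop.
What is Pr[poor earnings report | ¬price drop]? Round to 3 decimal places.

Under noisy-OR, P(price drop | causes) = 1 − (1−0.061)·∏(1−qᵢ) over the active causes.
By total probability over the 4 (poor earnings report, sector-wide selloff) configurations:
  P(¬price drop) = 0.939·0.73·0.83 + 0.53523·0.73·0.17 + 0.20658·0.27·0.83 + 0.117751·0.27·0.17
        = 0.568940 + 0.066422 + 0.046295 + 0.005405 = 0.687062
Configurations with poor earnings report contribute 0.051700, so
  P(poor earnings report | ¬price drop) = 0.051700 / 0.687062 ≈ 0.075

Pr[poor earnings report | ¬price drop] ≈ 0.075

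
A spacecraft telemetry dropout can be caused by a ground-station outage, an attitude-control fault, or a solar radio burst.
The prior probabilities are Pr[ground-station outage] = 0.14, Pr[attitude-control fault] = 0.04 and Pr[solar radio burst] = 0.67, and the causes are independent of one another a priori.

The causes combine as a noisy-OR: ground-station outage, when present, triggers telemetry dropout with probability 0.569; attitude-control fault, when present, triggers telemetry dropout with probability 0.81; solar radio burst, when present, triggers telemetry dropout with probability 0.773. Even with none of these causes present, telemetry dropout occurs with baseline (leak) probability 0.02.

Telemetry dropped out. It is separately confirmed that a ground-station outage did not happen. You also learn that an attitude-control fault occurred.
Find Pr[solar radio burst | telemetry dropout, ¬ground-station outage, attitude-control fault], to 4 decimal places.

Pr[solar radio burst | telemetry dropout, ¬ground-station outage, attitude-control fault] ≈ 0.7050

Under noisy-OR, P(telemetry dropout | causes) = 1 − (1−0.02)·∏(1−qᵢ) over the active causes.
P(telemetry dropout | ¬ground-station outage, attitude-control fault) = 0.8138×0.33 + 0.957733×0.67 = 0.268554 + 0.641681 = 0.910235
Restricting to configurations with solar radio burst present: 0.957733×0.67 = 0.641681.
P(solar radio burst | telemetry dropout, ¬ground-station outage, attitude-control fault) = 0.641681 / 0.910235 ≈ 0.7050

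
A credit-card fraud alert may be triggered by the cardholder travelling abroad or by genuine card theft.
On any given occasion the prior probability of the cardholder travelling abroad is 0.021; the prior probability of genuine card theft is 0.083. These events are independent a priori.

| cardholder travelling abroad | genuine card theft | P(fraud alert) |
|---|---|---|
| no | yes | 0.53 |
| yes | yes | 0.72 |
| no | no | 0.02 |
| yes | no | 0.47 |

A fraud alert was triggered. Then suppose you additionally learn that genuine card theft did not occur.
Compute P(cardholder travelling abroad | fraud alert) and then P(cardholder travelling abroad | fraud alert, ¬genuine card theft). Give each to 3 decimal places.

P(cardholder travelling abroad | fraud alert) ≈ 0.144; P(cardholder travelling abroad | fraud alert, ¬genuine card theft) ≈ 0.335

Numerator (weight on configurations with cardholder travelling abroad): 0.009051 + 0.001255 = 0.010306
The normalizing constant is 0.02×0.979×0.917 + 0.53×0.979×0.083 + 0.47×0.021×0.917 + 0.72×0.021×0.083 = 0.071327
P(cardholder travelling abroad | fraud alert) = 0.010306/0.071327 ≈ 0.144

Now condition on the additional information:
Enumerate both values of cardholder travelling abroad and weight by the priors:
  P(fraud alert | ¬genuine card theft) = 0.02*0.979 + 0.47*0.021
        = 0.019580 + 0.009870 = 0.029450
Configurations with cardholder travelling abroad contribute 0.009870, so
  P(cardholder travelling abroad | fraud alert, ¬genuine card theft) = 0.009870 / 0.029450 ≈ 0.335
Ruling out genuine card theft raises the posterior on cardholder travelling abroad — the flip side of explaining away.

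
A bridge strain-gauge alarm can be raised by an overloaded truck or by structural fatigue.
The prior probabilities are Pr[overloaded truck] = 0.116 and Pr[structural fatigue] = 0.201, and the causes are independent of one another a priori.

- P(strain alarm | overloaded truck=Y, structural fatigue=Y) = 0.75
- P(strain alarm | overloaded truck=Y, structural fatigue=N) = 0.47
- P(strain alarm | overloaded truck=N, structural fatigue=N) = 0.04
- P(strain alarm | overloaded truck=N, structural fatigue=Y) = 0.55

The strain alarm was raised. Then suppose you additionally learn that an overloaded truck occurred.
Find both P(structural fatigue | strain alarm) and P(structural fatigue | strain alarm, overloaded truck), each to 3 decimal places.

Enumerate the 4 (overloaded truck, structural fatigue) configurations and weight by the priors:
  P(strain alarm) = 0.04·0.884·0.799 + 0.55·0.884·0.201 + 0.47·0.116·0.799 + 0.75·0.116·0.201
        = 0.028253 + 0.097726 + 0.043561 + 0.017487 = 0.187027
Configurations with structural fatigue contribute 0.115213, so
  P(structural fatigue | strain alarm) = 0.115213 / 0.187027 ≈ 0.616

Now also conditioning on overloaded truck=true:
P(strain alarm | overloaded truck) = 0.47·0.799 + 0.75·0.201 = 0.375530 + 0.150750 = 0.526280
Restricting to configurations with structural fatigue present: 0.75·0.201 = 0.150750.
P(structural fatigue | strain alarm, overloaded truck) = 0.150750 / 0.526280 ≈ 0.286

P(structural fatigue | strain alarm) ≈ 0.616; P(structural fatigue | strain alarm, overloaded truck) ≈ 0.286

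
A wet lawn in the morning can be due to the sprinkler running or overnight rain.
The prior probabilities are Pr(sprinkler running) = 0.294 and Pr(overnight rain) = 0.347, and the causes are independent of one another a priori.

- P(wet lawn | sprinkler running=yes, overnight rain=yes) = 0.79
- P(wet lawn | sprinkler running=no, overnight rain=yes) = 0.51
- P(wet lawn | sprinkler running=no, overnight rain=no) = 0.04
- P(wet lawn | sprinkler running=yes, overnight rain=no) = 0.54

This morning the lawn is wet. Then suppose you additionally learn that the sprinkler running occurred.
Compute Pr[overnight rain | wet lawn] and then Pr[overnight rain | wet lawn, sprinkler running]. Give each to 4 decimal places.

For the numerator, keep only overnight rain=true terms: 0.124941 + 0.080594 = 0.205535
Denominator P(wet lawn): 0.04×0.706×0.653 + 0.51×0.706×0.347 + 0.54×0.294×0.653 + 0.79×0.294×0.347 = 0.327646
P(overnight rain | wet lawn) = 0.205535/0.327646 ≈ 0.6273

Now condition on the additional information:
By total probability over both values of overnight rain:
  P(wet lawn | sprinkler running) = 0.54*0.653 + 0.79*0.347
        = 0.352620 + 0.274130 = 0.626750
Keeping only the overnight rain-present terms gives 0.274130, so
  P(overnight rain | wet lawn, sprinkler running) = 0.274130 / 0.626750 ≈ 0.4374

Pr[overnight rain | wet lawn] ≈ 0.6273; Pr[overnight rain | wet lawn, sprinkler running] ≈ 0.4374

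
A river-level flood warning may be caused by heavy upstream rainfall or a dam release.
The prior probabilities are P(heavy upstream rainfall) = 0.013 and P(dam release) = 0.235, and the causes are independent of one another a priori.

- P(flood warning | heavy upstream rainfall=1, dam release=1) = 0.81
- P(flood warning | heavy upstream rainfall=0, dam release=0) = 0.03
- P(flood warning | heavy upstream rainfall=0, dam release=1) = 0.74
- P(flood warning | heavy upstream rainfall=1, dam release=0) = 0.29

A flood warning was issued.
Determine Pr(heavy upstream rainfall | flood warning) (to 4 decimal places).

For the numerator, keep only heavy upstream rainfall=true terms: 0.002884 + 0.002475 = 0.005359
Denominator P(flood warning): 0.03×0.987×0.765 + 0.74×0.987×0.235 + 0.29×0.013×0.765 + 0.81×0.013×0.235 = 0.199650
P(heavy upstream rainfall | flood warning) = 0.005359/0.199650 ≈ 0.0268

Pr(heavy upstream rainfall | flood warning) ≈ 0.0268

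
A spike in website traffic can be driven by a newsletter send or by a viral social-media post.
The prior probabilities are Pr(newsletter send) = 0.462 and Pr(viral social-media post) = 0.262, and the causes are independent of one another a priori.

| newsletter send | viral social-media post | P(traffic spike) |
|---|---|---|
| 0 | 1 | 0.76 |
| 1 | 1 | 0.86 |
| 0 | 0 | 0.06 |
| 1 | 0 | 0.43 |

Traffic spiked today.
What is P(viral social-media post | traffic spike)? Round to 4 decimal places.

By total probability over the 4 (newsletter send, viral social-media post) configurations:
  P(traffic spike) = 0.06·0.538·0.738 + 0.76·0.538·0.262 + 0.43·0.462·0.738 + 0.86·0.462·0.262
        = 0.023823 + 0.107127 + 0.146611 + 0.104098 = 0.381659
Keeping only the viral social-media post-present terms gives 0.211225, so
  P(viral social-media post | traffic spike) = 0.211225 / 0.381659 ≈ 0.5534

P(viral social-media post | traffic spike) ≈ 0.5534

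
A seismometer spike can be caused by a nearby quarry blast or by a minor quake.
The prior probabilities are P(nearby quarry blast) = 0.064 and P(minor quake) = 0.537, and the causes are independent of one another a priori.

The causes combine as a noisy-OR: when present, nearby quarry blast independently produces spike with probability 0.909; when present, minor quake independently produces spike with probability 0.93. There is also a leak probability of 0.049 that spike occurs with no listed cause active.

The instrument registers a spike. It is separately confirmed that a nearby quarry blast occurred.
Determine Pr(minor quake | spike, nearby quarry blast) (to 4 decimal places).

Pr(minor quake | spike, nearby quarry blast) ≈ 0.5579

Under noisy-OR, P(spike | causes) = 1 − (1−0.049)·∏(1−qᵢ) over the active causes.
By total probability over both values of minor quake:
  P(spike | nearby quarry blast) = 0.913459·0.463 + 0.993942·0.537
        = 0.422932 + 0.533747 = 0.956679
Configurations with minor quake contribute 0.533747, so
  P(minor quake | spike, nearby quarry blast) = 0.533747 / 0.956679 ≈ 0.5579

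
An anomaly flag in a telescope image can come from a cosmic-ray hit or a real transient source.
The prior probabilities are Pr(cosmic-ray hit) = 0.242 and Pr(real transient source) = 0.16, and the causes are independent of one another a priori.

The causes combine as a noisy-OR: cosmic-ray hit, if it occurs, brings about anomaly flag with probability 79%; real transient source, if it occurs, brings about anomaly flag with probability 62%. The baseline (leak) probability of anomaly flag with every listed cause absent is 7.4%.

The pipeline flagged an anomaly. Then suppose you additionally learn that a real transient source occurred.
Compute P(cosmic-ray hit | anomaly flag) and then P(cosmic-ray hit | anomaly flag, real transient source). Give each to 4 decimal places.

Under noisy-OR, P(anomaly flag | causes) = 1 − (1−0.074)·∏(1−qᵢ) over the active causes.
P(anomaly flag) = 0.074*0.758*0.84 + 0.64812*0.758*0.16 + 0.80554*0.242*0.84 + 0.926105*0.242*0.16 = 0.047117 + 0.078604 + 0.163750 + 0.035859 = 0.325330
Restricting to configurations with cosmic-ray hit present: 0.163750 + 0.035859 = 0.199609.
P(cosmic-ray hit | anomaly flag) = 0.199609 / 0.325330 ≈ 0.6136

With the extra evidence:
By total probability over both values of cosmic-ray hit:
  P(anomaly flag | real transient source) = 0.64812×0.758 + 0.926105×0.242
        = 0.491275 + 0.224117 = 0.715392
Keeping only the cosmic-ray hit-present terms gives 0.224117, so
  P(cosmic-ray hit | anomaly flag, real transient source) = 0.224117 / 0.715392 ≈ 0.3133
This is intercausal reasoning (explaining away): once real transient source accounts for the anomaly flag, cosmic-ray hit becomes less likely.

P(cosmic-ray hit | anomaly flag) ≈ 0.6136; P(cosmic-ray hit | anomaly flag, real transient source) ≈ 0.3133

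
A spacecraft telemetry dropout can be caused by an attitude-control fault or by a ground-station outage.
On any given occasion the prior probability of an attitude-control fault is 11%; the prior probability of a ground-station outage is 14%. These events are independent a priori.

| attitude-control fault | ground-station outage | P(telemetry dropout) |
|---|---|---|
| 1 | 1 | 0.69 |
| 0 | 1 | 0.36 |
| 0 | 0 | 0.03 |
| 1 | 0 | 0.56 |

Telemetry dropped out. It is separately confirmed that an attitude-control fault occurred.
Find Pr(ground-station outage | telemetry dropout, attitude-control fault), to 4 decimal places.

Weight on ground-station outage=true, given the evidence: 0.69·0.14 = 0.096600
Normalizer over all consistent configurations: 0.56·0.86 + 0.69·0.14 = 0.578200
Posterior = 0.096600 / 0.578200 ≈ 0.1671

Pr(ground-station outage | telemetry dropout, attitude-control fault) ≈ 0.1671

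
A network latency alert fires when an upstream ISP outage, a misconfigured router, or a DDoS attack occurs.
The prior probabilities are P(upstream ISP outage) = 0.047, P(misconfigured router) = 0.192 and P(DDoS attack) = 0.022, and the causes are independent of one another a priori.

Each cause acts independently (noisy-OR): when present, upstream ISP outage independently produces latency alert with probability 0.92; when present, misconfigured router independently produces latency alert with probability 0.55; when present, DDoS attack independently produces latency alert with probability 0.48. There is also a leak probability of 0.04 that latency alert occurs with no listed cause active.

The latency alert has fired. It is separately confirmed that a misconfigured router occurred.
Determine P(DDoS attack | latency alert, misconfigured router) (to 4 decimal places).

P(DDoS attack | latency alert, misconfigured router) ≈ 0.0292

Under noisy-OR, P(latency alert | causes) = 1 − (1−0.04)·∏(1−qᵢ) over the active causes.
Numerator (weight on configurations with DDoS attack): 0.016256 + 0.001015 = 0.017271
The normalizing constant is 0.568×0.953×0.978 + 0.77536×0.953×0.022 + 0.96544×0.047×0.978 + 0.982029×0.047×0.022 = 0.591043
Posterior = 0.017271 / 0.591043 ≈ 0.0292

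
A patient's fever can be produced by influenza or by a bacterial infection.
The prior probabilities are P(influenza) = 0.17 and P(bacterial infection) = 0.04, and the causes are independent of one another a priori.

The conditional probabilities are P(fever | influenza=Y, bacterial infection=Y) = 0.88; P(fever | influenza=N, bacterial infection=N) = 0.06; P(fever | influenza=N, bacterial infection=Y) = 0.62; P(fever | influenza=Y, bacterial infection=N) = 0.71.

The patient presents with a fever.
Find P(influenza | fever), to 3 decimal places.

P(fever) = 0.06*0.83*0.96 + 0.62*0.83*0.04 + 0.71*0.17*0.96 + 0.88*0.17*0.04 = 0.047808 + 0.020584 + 0.115872 + 0.005984 = 0.190248
Restricting to configurations with influenza present: 0.115872 + 0.005984 = 0.121856.
P(influenza | fever) = 0.121856 / 0.190248 ≈ 0.641

P(influenza | fever) ≈ 0.641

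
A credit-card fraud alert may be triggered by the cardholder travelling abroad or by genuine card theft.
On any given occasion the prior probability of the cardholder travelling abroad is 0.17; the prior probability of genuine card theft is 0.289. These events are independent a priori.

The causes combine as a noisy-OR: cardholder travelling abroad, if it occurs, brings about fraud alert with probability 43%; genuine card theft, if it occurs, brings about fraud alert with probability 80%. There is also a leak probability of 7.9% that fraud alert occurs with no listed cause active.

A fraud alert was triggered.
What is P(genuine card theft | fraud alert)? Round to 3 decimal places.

Under noisy-OR, P(fraud alert | causes) = 1 − (1−0.079)·∏(1−qᵢ) over the active causes.
P(fraud alert) = 0.079·0.83·0.711 + 0.8158·0.83·0.289 + 0.47503·0.17·0.711 + 0.895006·0.17·0.289 = 0.046620 + 0.195686 + 0.057417 + 0.043972 = 0.343695
The genuine card theft-present share is 0.195686 + 0.043972 = 0.239658.
P(genuine card theft | fraud alert) = 0.239658 / 0.343695 ≈ 0.697

P(genuine card theft | fraud alert) ≈ 0.697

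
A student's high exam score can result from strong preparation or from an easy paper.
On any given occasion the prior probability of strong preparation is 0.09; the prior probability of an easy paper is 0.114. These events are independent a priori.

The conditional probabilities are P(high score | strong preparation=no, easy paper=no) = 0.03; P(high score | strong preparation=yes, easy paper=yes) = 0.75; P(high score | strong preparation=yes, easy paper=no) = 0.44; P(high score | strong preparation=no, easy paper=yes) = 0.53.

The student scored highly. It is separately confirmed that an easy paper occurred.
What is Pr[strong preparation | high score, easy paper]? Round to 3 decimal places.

Pr[strong preparation | high score, easy paper] ≈ 0.123

For the numerator, keep only strong preparation=true terms: 0.75*0.09 = 0.067500
The normalizing constant is 0.53*0.91 + 0.75*0.09 = 0.549800
P(strong preparation | high score, easy paper) = 0.067500/0.549800 ≈ 0.123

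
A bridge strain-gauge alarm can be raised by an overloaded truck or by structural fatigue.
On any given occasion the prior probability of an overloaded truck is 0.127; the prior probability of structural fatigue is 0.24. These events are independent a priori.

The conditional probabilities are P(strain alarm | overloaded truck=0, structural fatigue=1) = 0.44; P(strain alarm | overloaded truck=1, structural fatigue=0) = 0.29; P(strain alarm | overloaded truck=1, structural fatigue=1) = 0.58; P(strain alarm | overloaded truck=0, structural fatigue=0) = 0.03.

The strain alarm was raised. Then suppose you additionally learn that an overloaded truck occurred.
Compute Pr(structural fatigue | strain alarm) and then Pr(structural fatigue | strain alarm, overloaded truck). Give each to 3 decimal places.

By total probability over the 4 (overloaded truck, structural fatigue) configurations:
  P(strain alarm) = 0.03·0.873·0.76 + 0.44·0.873·0.24 + 0.29·0.127·0.76 + 0.58·0.127·0.24
        = 0.019904 + 0.092189 + 0.027991 + 0.017678 = 0.157762
The terms with structural fatigue present sum to 0.109867, so
  P(structural fatigue | strain alarm) = 0.109867 / 0.157762 ≈ 0.696

Now condition on the additional information:
Sum P(strain alarm|·) weighted by the priors over both values of structural fatigue:
  P(strain alarm | overloaded truck) = 0.29·0.76 + 0.58·0.24
        = 0.220400 + 0.139200 = 0.359600
Keeping only the structural fatigue-present terms gives 0.139200, so
  P(structural fatigue | strain alarm, overloaded truck) = 0.139200 / 0.359600 ≈ 0.387
— overloaded truck explains away the evidence for structural fatigue.

Pr(structural fatigue | strain alarm) ≈ 0.696; Pr(structural fatigue | strain alarm, overloaded truck) ≈ 0.387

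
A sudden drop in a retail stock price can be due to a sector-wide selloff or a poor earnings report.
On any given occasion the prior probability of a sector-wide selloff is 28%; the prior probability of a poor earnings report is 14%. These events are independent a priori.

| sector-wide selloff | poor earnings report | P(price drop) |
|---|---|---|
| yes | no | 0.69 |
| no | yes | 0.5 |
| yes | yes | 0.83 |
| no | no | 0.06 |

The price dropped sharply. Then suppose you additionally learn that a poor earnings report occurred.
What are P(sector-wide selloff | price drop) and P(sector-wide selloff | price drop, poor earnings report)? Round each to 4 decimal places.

P(sector-wide selloff | price drop) ≈ 0.6941; P(sector-wide selloff | price drop, poor earnings report) ≈ 0.3923

Enumerate the 4 (sector-wide selloff, poor earnings report) configurations and weight by the priors:
  P(price drop) = 0.06·0.72·0.86 + 0.5·0.72·0.14 + 0.69·0.28·0.86 + 0.83·0.28·0.14
        = 0.037152 + 0.050400 + 0.166152 + 0.032536 = 0.286240
Configurations with sector-wide selloff contribute 0.198688, so
  P(sector-wide selloff | price drop) = 0.198688 / 0.286240 ≈ 0.6941

Now also conditioning on poor earnings report=true:
Sum P(price drop|·) weighted by the priors over both values of sector-wide selloff:
  P(price drop | poor earnings report) = 0.5×0.72 + 0.83×0.28
        = 0.360000 + 0.232400 = 0.592400
Keeping only the sector-wide selloff-present terms gives 0.232400, so
  P(sector-wide selloff | price drop, poor earnings report) = 0.232400 / 0.592400 ≈ 0.3923
— poor earnings report explains away the evidence for sector-wide selloff.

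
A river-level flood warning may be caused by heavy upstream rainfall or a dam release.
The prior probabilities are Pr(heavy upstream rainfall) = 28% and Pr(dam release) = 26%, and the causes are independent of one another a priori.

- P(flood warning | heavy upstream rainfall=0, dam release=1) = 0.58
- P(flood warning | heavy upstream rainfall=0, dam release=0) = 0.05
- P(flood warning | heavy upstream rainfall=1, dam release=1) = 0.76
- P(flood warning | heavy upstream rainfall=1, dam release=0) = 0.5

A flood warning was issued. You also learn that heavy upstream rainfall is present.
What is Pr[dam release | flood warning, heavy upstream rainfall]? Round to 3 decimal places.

For the numerator, keep only dam release=true terms: 0.76*0.26 = 0.197600
Normalizer over all consistent configurations: 0.5*0.74 + 0.76*0.26 = 0.567600
Posterior = 0.197600 / 0.567600 ≈ 0.348

Pr[dam release | flood warning, heavy upstream rainfall] ≈ 0.348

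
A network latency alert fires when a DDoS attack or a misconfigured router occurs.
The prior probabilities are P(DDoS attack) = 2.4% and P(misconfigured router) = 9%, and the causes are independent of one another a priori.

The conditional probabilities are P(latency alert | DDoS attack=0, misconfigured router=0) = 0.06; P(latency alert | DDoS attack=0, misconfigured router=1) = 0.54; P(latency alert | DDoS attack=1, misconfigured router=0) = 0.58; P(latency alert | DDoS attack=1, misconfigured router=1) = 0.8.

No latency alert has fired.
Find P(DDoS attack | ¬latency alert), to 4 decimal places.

P(DDoS attack | ¬latency alert) ≈ 0.0109

Numerator (weight on configurations with DDoS attack): 0.009173 + 0.000432 = 0.009605
Denominator P(¬latency alert): 0.94*0.976*0.91 + 0.46*0.976*0.09 + 0.42*0.024*0.91 + 0.2*0.024*0.09 = 0.884881
Posterior = 0.009605 / 0.884881 ≈ 0.0109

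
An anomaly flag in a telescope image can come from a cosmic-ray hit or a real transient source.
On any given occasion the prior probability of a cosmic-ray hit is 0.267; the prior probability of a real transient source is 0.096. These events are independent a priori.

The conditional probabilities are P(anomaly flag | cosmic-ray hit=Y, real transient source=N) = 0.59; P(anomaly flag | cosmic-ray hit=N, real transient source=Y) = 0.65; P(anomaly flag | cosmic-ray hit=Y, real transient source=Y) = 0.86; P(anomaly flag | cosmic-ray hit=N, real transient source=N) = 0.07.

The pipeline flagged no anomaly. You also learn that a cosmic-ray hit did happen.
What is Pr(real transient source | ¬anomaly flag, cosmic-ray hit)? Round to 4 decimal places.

Sum P(¬anomaly flag|·) weighted by the priors over both values of real transient source:
  P(¬anomaly flag | cosmic-ray hit) = 0.41×0.904 + 0.14×0.096
        = 0.370640 + 0.013440 = 0.384080
Configurations with real transient source contribute 0.013440, so
  P(real transient source | ¬anomaly flag, cosmic-ray hit) = 0.013440 / 0.384080 ≈ 0.0350

Pr(real transient source | ¬anomaly flag, cosmic-ray hit) ≈ 0.0350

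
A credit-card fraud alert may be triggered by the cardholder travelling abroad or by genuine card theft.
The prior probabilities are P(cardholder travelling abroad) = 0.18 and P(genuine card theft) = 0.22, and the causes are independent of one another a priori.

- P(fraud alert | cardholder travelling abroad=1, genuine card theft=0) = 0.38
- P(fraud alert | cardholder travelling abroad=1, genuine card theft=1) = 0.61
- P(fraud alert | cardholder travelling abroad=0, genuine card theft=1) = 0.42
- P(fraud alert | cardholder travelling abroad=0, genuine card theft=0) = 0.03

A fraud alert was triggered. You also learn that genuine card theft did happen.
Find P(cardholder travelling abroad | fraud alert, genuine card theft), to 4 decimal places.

By total probability over both values of cardholder travelling abroad:
  P(fraud alert | genuine card theft) = 0.42×0.82 + 0.61×0.18
        = 0.344400 + 0.109800 = 0.454200
Configurations with cardholder travelling abroad contribute 0.109800, so
  P(cardholder travelling abroad | fraud alert, genuine card theft) = 0.109800 / 0.454200 ≈ 0.2417

P(cardholder travelling abroad | fraud alert, genuine card theft) ≈ 0.2417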